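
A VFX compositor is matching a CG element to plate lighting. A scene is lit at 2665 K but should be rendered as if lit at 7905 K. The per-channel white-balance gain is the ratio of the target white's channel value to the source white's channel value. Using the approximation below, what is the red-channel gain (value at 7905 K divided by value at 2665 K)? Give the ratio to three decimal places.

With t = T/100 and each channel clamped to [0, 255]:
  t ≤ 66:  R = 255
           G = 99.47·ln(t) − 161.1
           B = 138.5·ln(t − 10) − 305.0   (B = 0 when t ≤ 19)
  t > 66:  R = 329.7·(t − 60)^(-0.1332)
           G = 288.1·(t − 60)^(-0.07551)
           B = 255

0.873

At 2665 K (t = 26.65):
  R = 255 by definition for t ≤ 66.
At 7905 K (t = 79.05):
  R = 329.7·(79.05 − 60)^(-0.1332) = 329.7·19.05^(-0.1332) = 329.7·0.67533 = 222.657.
Gain = 222.657 / 255.000 = 0.8732 → 0.873.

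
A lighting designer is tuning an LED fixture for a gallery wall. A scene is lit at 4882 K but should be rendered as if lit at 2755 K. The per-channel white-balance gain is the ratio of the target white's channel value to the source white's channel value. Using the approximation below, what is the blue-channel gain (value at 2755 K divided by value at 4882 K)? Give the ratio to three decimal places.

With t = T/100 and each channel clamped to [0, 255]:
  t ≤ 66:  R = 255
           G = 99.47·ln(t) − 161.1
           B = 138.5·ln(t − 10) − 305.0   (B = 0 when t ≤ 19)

0.455

At 4882 K (t = 48.82):
  B = 138.5·ln(48.82 − 10) − 305.0 = 138.5·ln 38.82 − 305.0 = 138.5·3.6589 − 305.0 = 201.763.
At 2755 K (t = 27.55):
  B = 138.5·ln(27.55 − 10) − 305.0 = 138.5·ln 17.55 − 305.0 = 138.5·2.8651 − 305.0 = 91.810.
Gain = 91.810 / 201.763 = 0.4550 → 0.455.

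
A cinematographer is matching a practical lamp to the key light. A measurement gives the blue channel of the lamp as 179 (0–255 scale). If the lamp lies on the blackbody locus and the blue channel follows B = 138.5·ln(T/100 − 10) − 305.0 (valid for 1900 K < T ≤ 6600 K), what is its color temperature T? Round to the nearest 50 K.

4300 K

ln(t − 10) = (179 + 305.0) / 138.5 = 3.4946.
t − 10 = e^3.4946 = 32.937, so t = 42.937.
T = 100·t = 4294 K → 4300 K to the nearest 50 K.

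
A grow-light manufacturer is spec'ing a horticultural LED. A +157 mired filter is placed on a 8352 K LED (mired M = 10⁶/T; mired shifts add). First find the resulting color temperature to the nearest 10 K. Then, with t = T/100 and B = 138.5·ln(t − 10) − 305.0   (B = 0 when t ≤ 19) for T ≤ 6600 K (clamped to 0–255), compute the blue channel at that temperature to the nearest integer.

M_in = 10⁶/8352 = 119.73; M_out = 119.73 + (+157) = 276.73.
T_out = 10⁶/276.73 = 3613.6 K → 3610 K; t = 36.1.
B = 138.5·ln(36.1 − 10) − 305.0 = 138.5·ln 26.1 − 305.0 = 138.5·3.2619 − 305.0 = 146.778.
Rounded: 147.

147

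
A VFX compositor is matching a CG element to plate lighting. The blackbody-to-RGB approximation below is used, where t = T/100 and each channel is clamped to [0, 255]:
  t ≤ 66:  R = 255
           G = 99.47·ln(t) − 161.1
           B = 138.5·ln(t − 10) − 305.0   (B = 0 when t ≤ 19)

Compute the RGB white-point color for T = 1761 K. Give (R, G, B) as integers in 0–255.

t = 1761/100 = 17.61; the t ≤ 66 branch applies.
R = 255 by definition for t ≤ 66.
G = 99.47·ln 17.61 − 161.1 = 99.47·2.8685 − 161.1 = 124.226.
t = 17.61 ≤ 19, so B = 0.
Rounded: (255, 124, 0).

(255, 124, 0)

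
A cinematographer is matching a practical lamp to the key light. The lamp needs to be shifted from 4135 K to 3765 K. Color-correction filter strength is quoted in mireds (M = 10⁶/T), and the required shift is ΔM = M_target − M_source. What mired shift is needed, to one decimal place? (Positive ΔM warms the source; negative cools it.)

M_source = 10⁶/4135 = 241.838; M_target = 10⁶/3765 = 265.604.
ΔM = 265.604 − 241.838 = 23.766 → +23.8 mireds, a warming shift.

+23.8 mireds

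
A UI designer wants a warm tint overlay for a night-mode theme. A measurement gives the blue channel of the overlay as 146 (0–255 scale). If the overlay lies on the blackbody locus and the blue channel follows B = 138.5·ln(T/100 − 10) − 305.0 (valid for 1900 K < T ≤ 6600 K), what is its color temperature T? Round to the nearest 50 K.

3600 K

ln(t − 10) = (146 + 305.0) / 138.5 = 3.2563.
t − 10 = e^3.2563 = 25.954, so t = 35.954.
T = 100·t = 3595 K → 3600 K to the nearest 50 K.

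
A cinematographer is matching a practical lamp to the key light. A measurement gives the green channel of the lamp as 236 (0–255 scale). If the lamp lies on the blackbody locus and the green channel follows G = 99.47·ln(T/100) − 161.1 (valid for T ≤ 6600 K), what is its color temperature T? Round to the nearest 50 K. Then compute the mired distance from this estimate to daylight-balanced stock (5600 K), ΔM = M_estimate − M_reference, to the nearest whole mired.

ln t = (236 + 161.1) / 99.47 = 3.9922.
t = e^3.9922 = 54.172.
T = 100·t = 5417 K → 5400 K to the nearest 50 K.
M_estimate = 10⁶/5400 = 185.19; M_reference = 10⁶/5600 = 178.57.
ΔM = 185.19 − 178.57 = 6.61 → +7 mireds.

+7 mireds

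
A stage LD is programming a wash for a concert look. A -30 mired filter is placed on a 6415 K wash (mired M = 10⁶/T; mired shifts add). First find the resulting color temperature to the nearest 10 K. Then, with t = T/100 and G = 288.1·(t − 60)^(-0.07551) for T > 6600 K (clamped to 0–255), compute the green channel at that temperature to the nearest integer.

M_in = 10⁶/6415 = 155.88; M_out = 155.88 + (-30) = 125.88.
T_out = 10⁶/125.88 = 7943.8 K → 7940 K; t = 79.4.
G = 288.1·(79.4 − 60)^(-0.07551) = 288.1·19.4^(-0.07551) = 288.1·0.79939 = 230.304.
Rounded: 230.

230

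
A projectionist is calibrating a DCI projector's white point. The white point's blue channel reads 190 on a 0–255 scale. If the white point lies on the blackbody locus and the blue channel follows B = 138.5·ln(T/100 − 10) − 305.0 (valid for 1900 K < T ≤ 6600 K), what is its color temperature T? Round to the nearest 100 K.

ln(t − 10) = (190 + 305.0) / 138.5 = 3.5740.
t − 10 = e^3.5740 = 35.659, so t = 45.659.
T = 100·t = 4566 K → 4600 K to the nearest 100 K.

4600 K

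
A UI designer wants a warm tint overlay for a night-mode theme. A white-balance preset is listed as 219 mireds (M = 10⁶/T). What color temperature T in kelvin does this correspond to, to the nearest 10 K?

4570 K

T = 10⁶ / 219 = 4566.21 K → 4570 K.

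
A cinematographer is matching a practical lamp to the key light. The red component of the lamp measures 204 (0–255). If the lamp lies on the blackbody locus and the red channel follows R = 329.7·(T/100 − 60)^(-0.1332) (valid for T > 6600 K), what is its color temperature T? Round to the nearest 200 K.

(t − 60)^(-0.1332) = 204/329.7 = 0.61874.
t − 60 = 0.61874^(1/-0.1332) = 0.61874^(-7.508) = 36.748, so t = 96.748.
T = 100·t = 9675 K → 9600 K to the nearest 200 K.

9600 K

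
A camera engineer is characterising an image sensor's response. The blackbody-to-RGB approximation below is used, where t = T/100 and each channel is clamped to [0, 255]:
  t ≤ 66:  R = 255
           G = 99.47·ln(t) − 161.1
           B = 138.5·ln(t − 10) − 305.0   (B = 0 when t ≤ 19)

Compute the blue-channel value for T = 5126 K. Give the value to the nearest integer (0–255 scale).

210

t = 5126/100 = 51.26; the t ≤ 66 branch applies.
B = 138.5·ln(51.26 − 10) − 305.0 = 138.5·ln 41.26 − 305.0 = 138.5·3.7199 − 305.0 = 210.205.
Rounded: 210.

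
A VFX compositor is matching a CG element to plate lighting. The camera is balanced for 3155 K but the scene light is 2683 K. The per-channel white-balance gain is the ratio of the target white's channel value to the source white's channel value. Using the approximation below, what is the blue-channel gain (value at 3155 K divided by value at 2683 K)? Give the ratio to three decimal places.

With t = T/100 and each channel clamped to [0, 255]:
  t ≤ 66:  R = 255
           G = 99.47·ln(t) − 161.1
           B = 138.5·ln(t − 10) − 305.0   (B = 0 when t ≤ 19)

At 2683 K (t = 26.83):
  B = 138.5·ln(26.83 − 10) − 305.0 = 138.5·ln 16.83 − 305.0 = 138.5·2.8232 − 305.0 = 86.008.
At 3155 K (t = 31.55):
  B = 138.5·ln(31.55 − 10) − 305.0 = 138.5·ln 21.55 − 305.0 = 138.5·3.0704 − 305.0 = 120.247.
Gain = 120.247 / 86.008 = 1.3981 → 1.398.

1.398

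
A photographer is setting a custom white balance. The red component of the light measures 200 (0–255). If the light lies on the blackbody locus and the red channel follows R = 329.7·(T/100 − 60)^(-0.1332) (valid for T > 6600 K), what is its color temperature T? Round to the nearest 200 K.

(t − 60)^(-0.1332) = 200/329.7 = 0.60661.
t − 60 = 0.60661^(1/-0.1332) = 0.60661^(-7.508) = 42.638, so t = 102.638.
T = 100·t = 10264 K → 10200 K to the nearest 200 K.

10200 K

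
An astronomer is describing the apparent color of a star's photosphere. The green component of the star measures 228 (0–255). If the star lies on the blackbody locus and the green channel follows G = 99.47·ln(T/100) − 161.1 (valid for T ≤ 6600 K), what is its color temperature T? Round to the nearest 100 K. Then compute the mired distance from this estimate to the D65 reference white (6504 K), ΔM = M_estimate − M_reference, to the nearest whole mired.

ln t = (228 + 161.1) / 99.47 = 3.9117.
t = e^3.9117 = 49.985.
T = 100·t = 4999 K → 5000 K to the nearest 100 K.
M_estimate = 10⁶/5000 = 200.00; M_reference = 10⁶/6504 = 153.75.
ΔM = 200.00 − 153.75 = 46.25 → +46 mireds.

+46 mireds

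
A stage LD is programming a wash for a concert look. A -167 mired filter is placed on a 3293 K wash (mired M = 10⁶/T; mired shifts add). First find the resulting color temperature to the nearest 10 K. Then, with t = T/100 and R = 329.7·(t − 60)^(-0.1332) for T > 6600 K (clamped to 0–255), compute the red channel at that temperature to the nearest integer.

234

M_in = 10⁶/3293 = 303.67; M_out = 303.67 + (-167) = 136.67.
T_out = 10⁶/136.67 = 7316.7 K → 7320 K; t = 73.2.
R = 329.7·(73.2 − 60)^(-0.1332) = 329.7·13.2^(-0.1332) = 329.7·0.70915 = 233.808.
Rounded: 234.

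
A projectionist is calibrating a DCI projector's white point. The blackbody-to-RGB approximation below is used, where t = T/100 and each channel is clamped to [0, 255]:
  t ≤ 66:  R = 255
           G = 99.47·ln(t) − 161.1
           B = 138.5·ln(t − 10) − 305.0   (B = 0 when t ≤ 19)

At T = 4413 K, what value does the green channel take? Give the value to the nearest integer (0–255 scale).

t = 4413/100 = 44.13; the t ≤ 66 branch applies.
G = 99.47·ln 44.13 − 161.1 = 99.47·3.7871 − 161.1 = 215.607.
Rounded: 216.

216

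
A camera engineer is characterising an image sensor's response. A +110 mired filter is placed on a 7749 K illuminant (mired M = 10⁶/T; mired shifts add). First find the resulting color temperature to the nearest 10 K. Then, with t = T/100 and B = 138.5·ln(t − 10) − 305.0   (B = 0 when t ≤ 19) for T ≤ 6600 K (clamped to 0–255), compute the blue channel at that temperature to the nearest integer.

M_in = 10⁶/7749 = 129.05; M_out = 129.05 + (+110) = 239.05.
T_out = 10⁶/239.05 = 4183.2 K → 4180 K; t = 41.8.
B = 138.5·ln(41.8 − 10) − 305.0 = 138.5·ln 31.8 − 305.0 = 138.5·3.4595 − 305.0 = 174.136.
Rounded: 174.

174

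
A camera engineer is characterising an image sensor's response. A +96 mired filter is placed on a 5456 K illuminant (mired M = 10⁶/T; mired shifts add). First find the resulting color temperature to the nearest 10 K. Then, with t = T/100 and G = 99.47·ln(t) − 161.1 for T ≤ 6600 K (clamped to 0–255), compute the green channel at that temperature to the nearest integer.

195

M_in = 10⁶/5456 = 183.28; M_out = 183.28 + (+96) = 279.28.
T_out = 10⁶/279.28 = 3580.6 K → 3580 K; t = 35.8.
G = 99.47·ln 35.8 − 161.1 = 99.47·3.5779 − 161.1 = 194.798.
Rounded: 195.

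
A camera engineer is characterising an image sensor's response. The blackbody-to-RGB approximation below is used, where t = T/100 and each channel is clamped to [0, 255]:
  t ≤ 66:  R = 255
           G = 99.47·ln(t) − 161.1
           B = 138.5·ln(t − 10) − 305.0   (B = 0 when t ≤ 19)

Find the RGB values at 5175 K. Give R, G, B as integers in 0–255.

t = 5175/100 = 51.75; the t ≤ 66 branch applies.
R = 255 by definition for t ≤ 66.
G = 99.47·ln 51.75 − 161.1 = 99.47·3.9464 − 161.1 = 231.451.
B = 138.5·ln(51.75 − 10) − 305.0 = 138.5·ln 41.75 − 305.0 = 138.5·3.7317 − 305.0 = 211.840.
Rounded: (255, 231, 212).

R=255, G=231, B=212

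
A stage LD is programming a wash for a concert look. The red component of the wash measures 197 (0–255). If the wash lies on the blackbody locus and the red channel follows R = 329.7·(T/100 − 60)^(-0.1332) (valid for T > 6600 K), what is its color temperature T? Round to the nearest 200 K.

10800 K

(t − 60)^(-0.1332) = 197/329.7 = 0.59751.
t − 60 = 0.59751^(1/-0.1332) = 0.59751^(-7.508) = 47.761, so t = 107.761.
T = 100·t = 10776 K → 10800 K to the nearest 200 K.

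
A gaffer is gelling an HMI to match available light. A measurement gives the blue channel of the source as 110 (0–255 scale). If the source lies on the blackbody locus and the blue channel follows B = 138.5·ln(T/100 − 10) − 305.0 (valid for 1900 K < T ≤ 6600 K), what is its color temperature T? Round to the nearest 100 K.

3000 K

ln(t − 10) = (110 + 305.0) / 138.5 = 2.9964.
t − 10 = e^2.9964 = 20.013, so t = 30.013.
T = 100·t = 3001 K → 3000 K to the nearest 100 K.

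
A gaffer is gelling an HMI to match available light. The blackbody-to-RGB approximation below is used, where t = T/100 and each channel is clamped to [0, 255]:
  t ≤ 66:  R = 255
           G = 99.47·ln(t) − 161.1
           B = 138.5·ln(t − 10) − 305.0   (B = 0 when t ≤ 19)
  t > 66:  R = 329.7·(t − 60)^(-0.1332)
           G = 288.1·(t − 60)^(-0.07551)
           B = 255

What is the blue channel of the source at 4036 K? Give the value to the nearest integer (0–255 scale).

168

t = 4036/100 = 40.36; the t ≤ 66 branch applies.
B = 138.5·ln(40.36 − 10) − 305.0 = 138.5·ln 30.36 − 305.0 = 138.5·3.4131 − 305.0 = 167.718.
Rounded: 168.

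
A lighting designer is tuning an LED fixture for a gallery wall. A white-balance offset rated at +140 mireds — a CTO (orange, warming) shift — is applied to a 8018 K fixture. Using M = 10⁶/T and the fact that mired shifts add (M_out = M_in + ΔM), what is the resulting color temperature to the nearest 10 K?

3780 K

M_in = 10⁶/8018 = 124.72 mireds.
M_out = 124.72 + (+140) = 264.72 mireds.
T_out = 10⁶/264.72 = 3777.6 K → 3780 K.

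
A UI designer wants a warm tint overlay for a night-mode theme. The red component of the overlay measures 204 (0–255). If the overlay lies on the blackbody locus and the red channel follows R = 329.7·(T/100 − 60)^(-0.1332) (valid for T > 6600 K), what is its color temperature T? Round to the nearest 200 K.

9600 K

(t − 60)^(-0.1332) = 204/329.7 = 0.61874.
t − 60 = 0.61874^(1/-0.1332) = 0.61874^(-7.508) = 36.748, so t = 96.748.
T = 100·t = 9675 K → 9600 K to the nearest 200 K.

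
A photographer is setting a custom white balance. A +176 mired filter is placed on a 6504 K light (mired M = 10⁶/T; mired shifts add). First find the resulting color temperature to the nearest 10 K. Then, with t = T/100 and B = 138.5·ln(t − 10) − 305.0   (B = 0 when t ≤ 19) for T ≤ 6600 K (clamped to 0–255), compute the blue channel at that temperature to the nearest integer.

M_in = 10⁶/6504 = 153.75; M_out = 153.75 + (+176) = 329.75.
T_out = 10⁶/329.75 = 3032.6 K → 3030 K; t = 30.3.
B = 138.5·ln(30.3 − 10) − 305.0 = 138.5·ln 20.3 − 305.0 = 138.5·3.0106 − 305.0 = 111.971.
Rounded: 112.

112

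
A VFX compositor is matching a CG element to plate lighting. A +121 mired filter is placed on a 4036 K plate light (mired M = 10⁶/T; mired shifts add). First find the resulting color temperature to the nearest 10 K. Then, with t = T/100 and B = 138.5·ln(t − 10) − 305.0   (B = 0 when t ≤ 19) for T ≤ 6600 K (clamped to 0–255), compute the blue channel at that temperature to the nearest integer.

88

M_in = 10⁶/4036 = 247.77; M_out = 247.77 + (+121) = 368.77.
T_out = 10⁶/368.77 = 2711.7 K → 2710 K; t = 27.1.
B = 138.5·ln(27.1 − 10) − 305.0 = 138.5·ln 17.1 − 305.0 = 138.5·2.8391 − 305.0 = 88.212.
Rounded: 88.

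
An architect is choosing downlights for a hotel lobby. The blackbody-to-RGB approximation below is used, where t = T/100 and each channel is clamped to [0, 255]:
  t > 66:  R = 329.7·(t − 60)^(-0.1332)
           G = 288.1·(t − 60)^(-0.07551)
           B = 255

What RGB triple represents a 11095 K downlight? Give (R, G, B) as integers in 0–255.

(195, 214, 255)

t = 11095/100 = 110.95; the t > 66 branch applies.
R = 329.7·(110.95 − 60)^(-0.1332) = 329.7·50.95^(-0.1332) = 329.7·0.59239 = 195.311.
G = 288.1·(110.95 − 60)^(-0.07551) = 288.1·50.95^(-0.07551) = 288.1·0.74318 = 214.110.
B = 255 by definition for t > 66.
Rounded: (195, 214, 255).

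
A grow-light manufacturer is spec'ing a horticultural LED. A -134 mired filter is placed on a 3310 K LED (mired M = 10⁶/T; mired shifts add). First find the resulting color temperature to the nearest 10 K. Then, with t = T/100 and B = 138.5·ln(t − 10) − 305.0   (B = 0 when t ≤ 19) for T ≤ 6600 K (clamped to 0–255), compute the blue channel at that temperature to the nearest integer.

M_in = 10⁶/3310 = 302.11; M_out = 302.11 + (-134) = 168.11.
T_out = 10⁶/168.11 = 5948.3 K → 5950 K; t = 59.5.
B = 138.5·ln(59.5 − 10) − 305.0 = 138.5·ln 49.5 − 305.0 = 138.5·3.9020 − 305.0 = 235.423.
Rounded: 235.

235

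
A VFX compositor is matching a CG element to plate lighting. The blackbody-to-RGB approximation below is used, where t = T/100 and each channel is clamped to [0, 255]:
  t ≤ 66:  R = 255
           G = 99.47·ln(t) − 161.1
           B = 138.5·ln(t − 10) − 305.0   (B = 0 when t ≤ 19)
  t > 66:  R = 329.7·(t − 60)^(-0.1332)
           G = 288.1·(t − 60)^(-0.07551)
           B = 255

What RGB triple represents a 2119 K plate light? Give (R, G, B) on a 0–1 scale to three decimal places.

t = 2119/100 = 21.19; the t ≤ 66 branch applies.
R = 255 by definition for t ≤ 66.
G = 99.47·ln 21.19 − 161.1 = 99.47·3.0535 − 161.1 = 142.635.
B = 138.5·ln(21.19 − 10) − 305.0 = 138.5·ln 11.19 − 305.0 = 138.5·2.4150 − 305.0 = 29.480.
Dividing each by 255: (1.0000, 0.5594, 0.1156) → (1.000, 0.559, 0.116).

(1.000, 0.559, 0.116)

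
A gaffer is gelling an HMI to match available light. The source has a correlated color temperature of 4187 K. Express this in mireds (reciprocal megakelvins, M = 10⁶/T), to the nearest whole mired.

239 mireds

M = 10⁶ / 4187 = 238.834 → 239 mireds.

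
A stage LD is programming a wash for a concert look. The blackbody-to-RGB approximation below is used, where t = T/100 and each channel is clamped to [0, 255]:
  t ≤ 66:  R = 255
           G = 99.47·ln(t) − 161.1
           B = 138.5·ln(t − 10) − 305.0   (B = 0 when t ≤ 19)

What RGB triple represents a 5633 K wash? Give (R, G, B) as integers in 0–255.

(255, 240, 226)

t = 5633/100 = 56.33; the t ≤ 66 branch applies.
R = 255 by definition for t ≤ 66.
G = 99.47·ln 56.33 − 161.1 = 99.47·4.0312 − 161.1 = 239.886.
B = 138.5·ln(56.33 − 10) − 305.0 = 138.5·ln 46.33 − 305.0 = 138.5·3.8358 − 305.0 = 226.257.
Rounded: (255, 240, 226).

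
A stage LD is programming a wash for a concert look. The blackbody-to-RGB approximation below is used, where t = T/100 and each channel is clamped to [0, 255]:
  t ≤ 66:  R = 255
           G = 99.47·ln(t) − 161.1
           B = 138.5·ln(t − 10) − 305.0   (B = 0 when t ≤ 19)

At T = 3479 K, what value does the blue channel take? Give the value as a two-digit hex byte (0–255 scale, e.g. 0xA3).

0x8C

t = 3479/100 = 34.79; the t ≤ 66 branch applies.
B = 138.5·ln(34.79 − 10) − 305.0 = 138.5·ln 24.79 − 305.0 = 138.5·3.2104 − 305.0 = 139.646.
Rounded: 140; in hex, 0x8C.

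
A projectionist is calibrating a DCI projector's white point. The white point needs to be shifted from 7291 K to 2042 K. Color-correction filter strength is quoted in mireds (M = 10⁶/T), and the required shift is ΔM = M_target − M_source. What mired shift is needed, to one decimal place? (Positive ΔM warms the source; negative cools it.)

+352.6 mireds

M_source = 10⁶/7291 = 137.155; M_target = 10⁶/2042 = 489.716.
ΔM = 489.716 − 137.155 = 352.561 → +352.6 mireds, a warming shift.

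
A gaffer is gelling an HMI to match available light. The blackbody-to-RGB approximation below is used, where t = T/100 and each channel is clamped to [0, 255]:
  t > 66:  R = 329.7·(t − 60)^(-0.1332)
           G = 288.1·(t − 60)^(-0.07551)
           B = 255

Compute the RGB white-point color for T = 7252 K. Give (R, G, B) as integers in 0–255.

(235, 238, 255)

t = 7252/100 = 72.52; the t > 66 branch applies.
R = 329.7·(72.52 − 60)^(-0.1332) = 329.7·12.52^(-0.1332) = 329.7·0.71417 = 235.460.
G = 288.1·(72.52 − 60)^(-0.07551) = 288.1·12.52^(-0.07551) = 288.1·0.82627 = 238.047.
B = 255 by definition for t > 66.
Rounded: (235, 238, 255).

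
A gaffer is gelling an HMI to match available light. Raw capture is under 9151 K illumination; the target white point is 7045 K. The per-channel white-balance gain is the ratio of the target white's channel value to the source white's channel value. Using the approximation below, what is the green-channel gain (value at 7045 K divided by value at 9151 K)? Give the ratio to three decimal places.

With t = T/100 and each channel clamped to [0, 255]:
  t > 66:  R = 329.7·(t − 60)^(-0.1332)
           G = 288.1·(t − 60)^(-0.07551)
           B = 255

At 9151 K (t = 91.51):
  G = 288.1·(91.51 − 60)^(-0.07551) = 288.1·31.51^(-0.07551) = 288.1·0.77064 = 222.022.
At 7045 K (t = 70.45):
  G = 288.1·(70.45 − 60)^(-0.07551) = 288.1·10.45^(-0.07551) = 288.1·0.83762 = 241.318.
Gain = 241.318 / 222.022 = 1.0869 → 1.087.

1.087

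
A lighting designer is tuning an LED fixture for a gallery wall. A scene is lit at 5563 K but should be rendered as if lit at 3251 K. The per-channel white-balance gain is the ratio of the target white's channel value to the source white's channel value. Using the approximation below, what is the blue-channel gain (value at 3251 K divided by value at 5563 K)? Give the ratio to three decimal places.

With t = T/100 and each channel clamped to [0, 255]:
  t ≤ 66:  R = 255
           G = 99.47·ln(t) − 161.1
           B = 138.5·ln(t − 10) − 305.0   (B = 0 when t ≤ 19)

At 5563 K (t = 55.63):
  B = 138.5·ln(55.63 − 10) − 305.0 = 138.5·ln 45.63 − 305.0 = 138.5·3.8206 − 305.0 = 224.148.
At 3251 K (t = 32.51):
  B = 138.5·ln(32.51 − 10) − 305.0 = 138.5·ln 22.51 − 305.0 = 138.5·3.1140 − 305.0 = 126.283.
Gain = 126.283 / 224.148 = 0.5634 → 0.563.

0.563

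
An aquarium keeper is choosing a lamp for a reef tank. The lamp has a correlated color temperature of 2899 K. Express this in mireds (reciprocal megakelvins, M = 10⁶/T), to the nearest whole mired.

M = 10⁶ / 2899 = 344.947 → 345 mireds.

345 mireds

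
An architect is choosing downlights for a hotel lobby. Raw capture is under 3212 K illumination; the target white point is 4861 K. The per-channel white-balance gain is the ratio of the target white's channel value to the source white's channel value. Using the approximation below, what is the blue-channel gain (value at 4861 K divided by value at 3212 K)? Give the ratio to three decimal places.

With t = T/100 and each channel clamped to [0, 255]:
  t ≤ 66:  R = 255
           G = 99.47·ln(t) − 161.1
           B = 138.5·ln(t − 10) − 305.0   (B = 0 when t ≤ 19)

1.623

At 3212 K (t = 32.12):
  B = 138.5·ln(32.12 − 10) − 305.0 = 138.5·ln 22.12 − 305.0 = 138.5·3.0965 − 305.0 = 123.863.
At 4861 K (t = 48.61):
  B = 138.5·ln(48.61 − 10) − 305.0 = 138.5·ln 38.61 − 305.0 = 138.5·3.6535 − 305.0 = 201.011.
Gain = 201.011 / 123.863 = 1.6229 → 1.623.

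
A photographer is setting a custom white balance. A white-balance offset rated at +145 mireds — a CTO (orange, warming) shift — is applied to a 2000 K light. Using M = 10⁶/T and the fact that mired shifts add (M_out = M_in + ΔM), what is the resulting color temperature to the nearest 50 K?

M_in = 10⁶/2000 = 500.00 mireds.
M_out = 500.00 + (+145) = 645.00 mireds.
T_out = 10⁶/645.00 = 1550.4 K → 1550 K.

1550 K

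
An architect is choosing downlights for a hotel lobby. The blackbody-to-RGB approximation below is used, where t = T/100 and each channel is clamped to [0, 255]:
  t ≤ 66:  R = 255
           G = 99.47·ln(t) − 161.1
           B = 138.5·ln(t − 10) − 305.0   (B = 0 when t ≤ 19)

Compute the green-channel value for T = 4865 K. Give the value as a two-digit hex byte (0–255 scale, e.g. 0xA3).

t = 4865/100 = 48.65; the t ≤ 66 branch applies.
G = 99.47·ln 48.65 − 161.1 = 99.47·3.8847 − 161.1 = 225.306.
Rounded: 225; in hex, 0xE1.

0xE1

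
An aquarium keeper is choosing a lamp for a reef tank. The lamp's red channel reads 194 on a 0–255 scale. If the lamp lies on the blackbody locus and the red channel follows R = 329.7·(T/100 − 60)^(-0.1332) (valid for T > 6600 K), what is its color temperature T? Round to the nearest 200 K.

(t − 60)^(-0.1332) = 194/329.7 = 0.58841.
t − 60 = 0.58841^(1/-0.1332) = 0.58841^(-7.508) = 53.593, so t = 113.593.
T = 100·t = 11359 K → 11400 K to the nearest 200 K.

11400 K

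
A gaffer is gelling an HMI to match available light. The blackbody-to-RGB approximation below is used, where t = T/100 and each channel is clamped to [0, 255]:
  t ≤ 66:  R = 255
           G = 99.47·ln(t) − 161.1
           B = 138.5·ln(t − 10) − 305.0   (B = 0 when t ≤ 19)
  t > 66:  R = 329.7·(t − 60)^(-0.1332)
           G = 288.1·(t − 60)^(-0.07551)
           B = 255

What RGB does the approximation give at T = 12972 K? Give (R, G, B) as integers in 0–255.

(187, 209, 255)

t = 12972/100 = 129.72; the t > 66 branch applies.
R = 329.7·(129.72 − 60)^(-0.1332) = 329.7·69.72^(-0.1332) = 329.7·0.56815 = 187.320.
G = 288.1·(129.72 − 60)^(-0.07551) = 288.1·69.72^(-0.07551) = 288.1·0.72579 = 209.099.
B = 255 by definition for t > 66.
Rounded: (187, 209, 255).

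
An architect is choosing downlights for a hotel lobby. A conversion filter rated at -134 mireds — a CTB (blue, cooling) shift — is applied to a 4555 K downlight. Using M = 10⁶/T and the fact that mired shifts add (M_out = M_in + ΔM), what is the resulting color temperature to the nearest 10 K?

M_in = 10⁶/4555 = 219.54 mireds.
M_out = 219.54 + (-134) = 85.54 mireds.
T_out = 10⁶/85.54 = 11690.6 K → 11690 K.

11690 K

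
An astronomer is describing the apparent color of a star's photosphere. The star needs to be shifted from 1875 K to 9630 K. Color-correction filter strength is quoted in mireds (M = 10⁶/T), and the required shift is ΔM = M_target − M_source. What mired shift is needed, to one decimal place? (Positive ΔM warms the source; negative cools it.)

M_source = 10⁶/1875 = 533.333; M_target = 10⁶/9630 = 103.842.
ΔM = 103.842 − 533.333 = -429.491 → -429.5 mireds, a cooling shift.

-429.5 mireds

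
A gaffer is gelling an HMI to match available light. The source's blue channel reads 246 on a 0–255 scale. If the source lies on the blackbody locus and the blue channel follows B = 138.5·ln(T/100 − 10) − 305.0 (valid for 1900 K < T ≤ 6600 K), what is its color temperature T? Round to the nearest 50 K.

6350 K

ln(t − 10) = (246 + 305.0) / 138.5 = 3.9783.
t − 10 = e^3.9783 = 53.428, so t = 63.428.
T = 100·t = 6343 K → 6350 K to the nearest 50 K.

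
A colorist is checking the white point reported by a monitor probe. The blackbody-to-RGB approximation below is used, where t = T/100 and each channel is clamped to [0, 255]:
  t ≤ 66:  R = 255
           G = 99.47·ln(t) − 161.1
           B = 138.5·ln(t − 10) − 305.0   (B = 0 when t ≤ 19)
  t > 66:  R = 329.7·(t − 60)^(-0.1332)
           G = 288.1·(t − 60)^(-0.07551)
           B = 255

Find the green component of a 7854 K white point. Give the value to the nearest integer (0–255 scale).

231

t = 7854/100 = 78.54; the t > 66 branch applies.
G = 288.1·(78.54 − 60)^(-0.07551) = 288.1·18.54^(-0.07551) = 288.1·0.80213 = 231.094.
Rounded: 231.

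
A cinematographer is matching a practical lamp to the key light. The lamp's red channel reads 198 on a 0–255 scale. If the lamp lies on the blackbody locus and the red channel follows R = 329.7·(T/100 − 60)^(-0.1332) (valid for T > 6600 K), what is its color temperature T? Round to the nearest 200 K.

10600 K

(t − 60)^(-0.1332) = 198/329.7 = 0.60055.
t − 60 = 0.60055^(1/-0.1332) = 0.60055^(-7.508) = 45.980, so t = 105.980.
T = 100·t = 10598 K → 10600 K to the nearest 200 K.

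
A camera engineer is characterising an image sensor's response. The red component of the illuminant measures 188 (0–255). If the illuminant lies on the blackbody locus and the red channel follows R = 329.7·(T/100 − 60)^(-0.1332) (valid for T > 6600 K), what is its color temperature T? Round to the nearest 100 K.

(t − 60)^(-0.1332) = 188/329.7 = 0.57022.
t − 60 = 0.57022^(1/-0.1332) = 0.57022^(-7.508) = 67.848, so t = 127.848.
T = 100·t = 12785 K → 12800 K to the nearest 100 K.

12800 K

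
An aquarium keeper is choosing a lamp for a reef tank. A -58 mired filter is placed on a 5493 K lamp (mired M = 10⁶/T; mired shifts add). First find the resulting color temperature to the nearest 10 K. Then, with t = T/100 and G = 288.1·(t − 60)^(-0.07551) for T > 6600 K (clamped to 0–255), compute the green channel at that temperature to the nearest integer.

229

M_in = 10⁶/5493 = 182.05; M_out = 182.05 + (-58) = 124.05.
T_out = 10⁶/124.05 = 8061.3 K → 8060 K; t = 80.6.
G = 288.1·(80.6 − 60)^(-0.07551) = 288.1·20.6^(-0.07551) = 288.1·0.79577 = 229.263.
Rounded: 229.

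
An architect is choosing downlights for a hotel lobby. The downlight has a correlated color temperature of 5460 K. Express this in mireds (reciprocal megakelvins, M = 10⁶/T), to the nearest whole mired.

183 mireds

M = 10⁶ / 5460 = 183.150 → 183 mireds.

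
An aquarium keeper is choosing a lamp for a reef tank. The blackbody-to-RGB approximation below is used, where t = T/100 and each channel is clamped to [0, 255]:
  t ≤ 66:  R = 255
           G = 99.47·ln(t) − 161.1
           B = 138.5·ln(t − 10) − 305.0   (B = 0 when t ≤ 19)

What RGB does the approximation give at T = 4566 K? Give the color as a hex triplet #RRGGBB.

#FFDBBE

t = 4566/100 = 45.66; the t ≤ 66 branch applies.
R = 255 by definition for t ≤ 66.
G = 99.47·ln 45.66 − 161.1 = 99.47·3.8212 − 161.1 = 218.997.
B = 138.5·ln(45.66 − 10) − 305.0 = 138.5·ln 35.66 − 305.0 = 138.5·3.5740 − 305.0 = 190.003.
Rounded: (255, 219, 190).
In hex: #FFDBBE.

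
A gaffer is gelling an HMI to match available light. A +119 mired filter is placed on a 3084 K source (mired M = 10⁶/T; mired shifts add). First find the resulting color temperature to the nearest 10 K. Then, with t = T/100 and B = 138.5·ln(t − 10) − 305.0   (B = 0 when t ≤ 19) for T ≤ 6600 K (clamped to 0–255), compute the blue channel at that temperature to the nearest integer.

M_in = 10⁶/3084 = 324.25; M_out = 324.25 + (+119) = 443.25.
T_out = 10⁶/443.25 = 2256.0 K → 2260 K; t = 22.6.
B = 138.5·ln(22.6 − 10) − 305.0 = 138.5·ln 12.6 − 305.0 = 138.5·2.5337 − 305.0 = 45.917.
Rounded: 46.

46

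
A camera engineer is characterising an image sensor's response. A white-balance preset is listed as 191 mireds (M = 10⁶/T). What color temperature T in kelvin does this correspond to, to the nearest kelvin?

T = 10⁶ / 191 = 5235.60 K → 5236 K.

5236 K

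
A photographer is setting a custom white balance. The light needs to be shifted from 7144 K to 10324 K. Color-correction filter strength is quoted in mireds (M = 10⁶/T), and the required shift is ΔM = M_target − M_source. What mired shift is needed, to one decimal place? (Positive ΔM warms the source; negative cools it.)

-43.1 mireds

M_source = 10⁶/7144 = 139.978; M_target = 10⁶/10324 = 96.862.
ΔM = 96.862 − 139.978 = -43.116 → -43.1 mireds, a cooling shift.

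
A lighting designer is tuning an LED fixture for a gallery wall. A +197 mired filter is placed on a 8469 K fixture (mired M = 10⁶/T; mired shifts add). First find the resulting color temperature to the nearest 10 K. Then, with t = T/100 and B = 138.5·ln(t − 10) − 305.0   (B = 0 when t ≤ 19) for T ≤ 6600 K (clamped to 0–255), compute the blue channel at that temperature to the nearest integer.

121

M_in = 10⁶/8469 = 118.08; M_out = 118.08 + (+197) = 315.08.
T_out = 10⁶/315.08 = 3173.8 K → 3170 K; t = 31.7.
B = 138.5·ln(31.7 − 10) − 305.0 = 138.5·ln 21.7 − 305.0 = 138.5·3.0773 − 305.0 = 121.208.
Rounded: 121.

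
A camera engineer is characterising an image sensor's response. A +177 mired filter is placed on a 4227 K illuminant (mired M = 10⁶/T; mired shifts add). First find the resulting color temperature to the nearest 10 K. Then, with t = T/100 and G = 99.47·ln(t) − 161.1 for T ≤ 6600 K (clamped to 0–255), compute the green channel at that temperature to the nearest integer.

156

M_in = 10⁶/4227 = 236.57; M_out = 236.57 + (+177) = 413.57.
T_out = 10⁶/413.57 = 2417.9 K → 2420 K; t = 24.2.
G = 99.47·ln 24.2 − 161.1 = 99.47·3.1864 − 161.1 = 155.846.
Rounded: 156.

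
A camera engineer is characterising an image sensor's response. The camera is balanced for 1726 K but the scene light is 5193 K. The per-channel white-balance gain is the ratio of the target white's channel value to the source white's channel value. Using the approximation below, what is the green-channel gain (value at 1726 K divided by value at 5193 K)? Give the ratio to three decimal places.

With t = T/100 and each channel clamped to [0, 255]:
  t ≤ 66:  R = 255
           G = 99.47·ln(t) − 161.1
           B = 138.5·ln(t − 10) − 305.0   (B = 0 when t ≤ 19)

At 5193 K (t = 51.93):
  G = 99.47·ln 51.93 − 161.1 = 99.47·3.9499 − 161.1 = 231.796.
At 1726 K (t = 17.26):
  G = 99.47·ln 17.26 − 161.1 = 99.47·2.8484 − 161.1 = 122.230.
Gain = 122.230 / 231.796 = 0.5273 → 0.527.

0.527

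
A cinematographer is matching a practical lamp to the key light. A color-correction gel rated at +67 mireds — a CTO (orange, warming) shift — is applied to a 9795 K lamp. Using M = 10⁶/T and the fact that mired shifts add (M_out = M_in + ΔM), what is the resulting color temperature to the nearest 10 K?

M_in = 10⁶/9795 = 102.09 mireds.
M_out = 102.09 + (+67) = 169.09 mireds.
T_out = 10⁶/169.09 = 5913.9 K → 5910 K.

5910 K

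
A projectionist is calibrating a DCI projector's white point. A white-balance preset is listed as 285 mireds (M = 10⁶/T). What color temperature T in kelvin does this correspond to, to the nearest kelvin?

3509 K

T = 10⁶ / 285 = 3508.77 K → 3509 K.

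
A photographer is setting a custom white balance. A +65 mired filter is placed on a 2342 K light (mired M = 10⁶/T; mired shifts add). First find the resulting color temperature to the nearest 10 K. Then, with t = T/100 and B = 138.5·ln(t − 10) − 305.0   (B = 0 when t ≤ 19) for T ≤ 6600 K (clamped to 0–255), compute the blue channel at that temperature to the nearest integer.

18

M_in = 10⁶/2342 = 426.99; M_out = 426.99 + (+65) = 491.99.
T_out = 10⁶/491.99 = 2032.6 K → 2030 K; t = 20.3.
B = 138.5·ln(20.3 − 10) − 305.0 = 138.5·ln 10.3 − 305.0 = 138.5·2.3321 − 305.0 = 18.002.
Rounded: 18.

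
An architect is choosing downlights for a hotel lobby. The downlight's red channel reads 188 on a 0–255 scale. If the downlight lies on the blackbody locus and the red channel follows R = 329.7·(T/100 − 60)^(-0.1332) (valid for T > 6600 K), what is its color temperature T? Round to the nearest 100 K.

12800 K

(t − 60)^(-0.1332) = 188/329.7 = 0.57022.
t − 60 = 0.57022^(1/-0.1332) = 0.57022^(-7.508) = 67.848, so t = 127.848.
T = 100·t = 12785 K → 12800 K to the nearest 100 K.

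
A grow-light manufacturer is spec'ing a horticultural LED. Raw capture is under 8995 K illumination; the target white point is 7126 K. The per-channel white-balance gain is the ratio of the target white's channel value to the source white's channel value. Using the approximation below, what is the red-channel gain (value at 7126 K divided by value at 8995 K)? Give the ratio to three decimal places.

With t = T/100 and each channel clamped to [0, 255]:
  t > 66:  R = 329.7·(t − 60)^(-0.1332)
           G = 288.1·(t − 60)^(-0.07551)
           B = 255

1.139

At 8995 K (t = 89.95):
  R = 329.7·(89.95 − 60)^(-0.1332) = 329.7·29.95^(-0.1332) = 329.7·0.63583 = 209.635.
At 7126 K (t = 71.26):
  R = 329.7·(71.26 − 60)^(-0.1332) = 329.7·11.26^(-0.1332) = 329.7·0.72433 = 238.811.
Gain = 238.811 / 209.635 = 1.1392 → 1.139.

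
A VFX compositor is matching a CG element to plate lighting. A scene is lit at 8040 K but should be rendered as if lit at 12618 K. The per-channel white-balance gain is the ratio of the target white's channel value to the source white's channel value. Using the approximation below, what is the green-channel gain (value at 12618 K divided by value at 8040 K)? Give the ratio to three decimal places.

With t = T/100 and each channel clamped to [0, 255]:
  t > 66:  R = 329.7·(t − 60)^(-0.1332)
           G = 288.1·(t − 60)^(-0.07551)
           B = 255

0.915

At 8040 K (t = 80.4):
  G = 288.1·(80.4 − 60)^(-0.07551) = 288.1·20.4^(-0.07551) = 288.1·0.79636 = 229.432.
At 12618 K (t = 126.18):
  G = 288.1·(126.18 − 60)^(-0.07551) = 288.1·66.18^(-0.07551) = 288.1·0.72865 = 209.923.
Gain = 209.923 / 229.432 = 0.9150 → 0.915.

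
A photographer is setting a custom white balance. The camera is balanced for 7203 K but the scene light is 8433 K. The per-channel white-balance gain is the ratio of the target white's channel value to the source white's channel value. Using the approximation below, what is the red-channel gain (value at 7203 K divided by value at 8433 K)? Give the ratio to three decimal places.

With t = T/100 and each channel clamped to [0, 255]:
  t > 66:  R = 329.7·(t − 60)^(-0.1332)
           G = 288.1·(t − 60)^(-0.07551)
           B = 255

At 8433 K (t = 84.33):
  R = 329.7·(84.33 − 60)^(-0.1332) = 329.7·24.33^(-0.1332) = 329.7·0.65368 = 215.519.
At 7203 K (t = 72.03):
  R = 329.7·(72.03 − 60)^(-0.1332) = 329.7·12.03^(-0.1332) = 329.7·0.71797 = 236.716.
Gain = 236.716 / 215.519 = 1.0984 → 1.098.

1.098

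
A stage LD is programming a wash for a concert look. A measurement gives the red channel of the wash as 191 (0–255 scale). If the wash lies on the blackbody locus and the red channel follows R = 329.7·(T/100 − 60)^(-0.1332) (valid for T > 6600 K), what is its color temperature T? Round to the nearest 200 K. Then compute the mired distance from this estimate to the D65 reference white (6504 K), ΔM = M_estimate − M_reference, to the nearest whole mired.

-70 mireds

(t − 60)^(-0.1332) = 191/329.7 = 0.57931.
t − 60 = 0.57931^(1/-0.1332) = 0.57931^(-7.508) = 60.245, so t = 120.245.
T = 100·t = 12025 K → 12000 K to the nearest 200 K.
M_estimate = 10⁶/12000 = 83.33; M_reference = 10⁶/6504 = 153.75.
ΔM = 83.33 − 153.75 = -70.42 → -70 mireds.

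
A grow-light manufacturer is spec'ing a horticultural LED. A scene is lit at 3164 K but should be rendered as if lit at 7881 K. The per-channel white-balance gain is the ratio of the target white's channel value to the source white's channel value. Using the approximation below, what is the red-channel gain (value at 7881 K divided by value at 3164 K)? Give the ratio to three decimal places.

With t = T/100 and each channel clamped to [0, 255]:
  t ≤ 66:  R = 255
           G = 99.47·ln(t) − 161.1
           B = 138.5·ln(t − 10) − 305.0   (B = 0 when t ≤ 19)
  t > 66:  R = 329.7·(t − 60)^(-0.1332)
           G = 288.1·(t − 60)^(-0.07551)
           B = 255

At 3164 K (t = 31.64):
  R = 255 by definition for t ≤ 66.
At 7881 K (t = 78.81):
  R = 329.7·(78.81 − 60)^(-0.1332) = 329.7·18.81^(-0.1332) = 329.7·0.67647 = 223.034.
Gain = 223.034 / 255.000 = 0.8746 → 0.875.

0.875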